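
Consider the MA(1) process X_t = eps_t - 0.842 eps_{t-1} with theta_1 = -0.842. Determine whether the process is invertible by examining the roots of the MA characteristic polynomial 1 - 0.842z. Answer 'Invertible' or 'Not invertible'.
\text{Invertible}

The MA(q) characteristic polynomial is P(z) = 1 - 0.842z.
Invertibility requires all roots to lie outside the unit circle, i.e. |z| > 1 for every root.
This is linear in z: 1 + (-0.842) z = 0  =>  z = -1/(-0.842) = 1.187648,  |z| = 1.187648.
Moduli of all roots: 1.1876.
All moduli strictly greater than 1? Yes.
Verdict: Invertible.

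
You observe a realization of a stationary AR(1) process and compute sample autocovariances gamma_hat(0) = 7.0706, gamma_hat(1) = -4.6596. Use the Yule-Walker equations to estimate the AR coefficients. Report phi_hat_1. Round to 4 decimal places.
\hat\phi_{1} = -0.6590

The Yule-Walker equations for an AR(p) process read, in matrix form,
  Gamma_p phi = r_p,   with   (Gamma_p)_{ij} = gamma(|i - j|),
                       (r_p)_i = gamma(i),   i,j = 1..p.
Substitute the sample gammas (Toeplitz matrix and right-hand side of size 1):
  Gamma_p = [[7.0706]]
  r_p     = [-4.6596]
With p = 1 this is the single equation gamma(0) phi_1 = gamma(1):
  phi_hat_1 = gamma(1) / gamma(0) = -4.6596 / 7.0706 = -0.6590.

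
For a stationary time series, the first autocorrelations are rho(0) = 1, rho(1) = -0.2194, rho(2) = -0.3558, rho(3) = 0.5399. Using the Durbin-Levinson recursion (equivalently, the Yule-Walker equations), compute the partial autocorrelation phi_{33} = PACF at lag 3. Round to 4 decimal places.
\phi_{33} = 0.4300

The PACF at lag k is phi_{kk}, the last component of the solution
to the Yule-Walker system G_k phi = r_k where
  (G_k)_{ij} = rho(|i - j|), (r_k)_i = rho(i), i,j = 1..k.
Equivalently, Durbin-Levinson gives phi_{kk} iteratively:
  phi_{11} = rho(1)
  phi_{kk} = [rho(k) - sum_{j=1..k-1} phi_{k-1,j} rho(k-j)]
            / [1 - sum_{j=1..k-1} phi_{k-1,j} rho(j)],
  phi_{k,j} = phi_{k-1,j} - phi_{kk} phi_{k-1,k-j},  j = 1..k-1.
Step k = 1:
  phi_11 = rho(1) = -0.2194.
Step k = 2:
  phi_22 = [rho(2) - phi_11 rho(1)] / [1 - phi_11 rho(1)] = [-0.3558 - (-0.2194)(-0.2194)] / [1 - (-0.2194)(-0.2194)]
         = -0.40393636 / 0.95186364 = -0.424364.
  Update: phi_21 = phi_11 - phi_22 phi_11 = -0.2194 - (-0.424364)(-0.2194) = -0.312505.
Step k = 3:
  phi_33 = [rho(3) - phi_21 rho(2) - phi_22 rho(1)] / [1 - phi_21 rho(1) - phi_22 rho(2)]
    numerator   = 0.5399 - (-0.312505)(-0.3558) - (-0.424364)(-0.2194) = 0.33560519
    denominator = 1 - (-0.312505)(-0.2194) - (-0.424364)(-0.3558) = 0.78044772
  phi_33 = 0.33560519 / 0.78044772 = 0.43.
Therefore phi_{33} = 0.4300.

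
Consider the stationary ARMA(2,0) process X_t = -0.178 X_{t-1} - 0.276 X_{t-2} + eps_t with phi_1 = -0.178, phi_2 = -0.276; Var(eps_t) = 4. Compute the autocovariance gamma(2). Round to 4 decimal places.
\gamma(2) = -1.1091

Multiply the model equation by X_{t-k} and take expectations. With theta_0 = psi_0 = 1 and psi_j the MA(infinity) weights, this gives
  gamma(k) - sum_i phi_i gamma(k-i) = c_k,
  c_k = sigma^2 * sum_{j=k..q} theta_j psi_{j-k}   (c_k = 0 for k > q),
using gamma(-m) = gamma(m).
Pure AR (q = 0): c_0 = sigma^2 = 4, c_k = 0 for k >= 1.
Equations for k = 0, 1, 2 (AR order 2, c_2 = 0):
  (E0) gamma(0) = phi_1 gamma(1) + phi_2 gamma(2) + c_0
  (E1) gamma(1) = phi_1 gamma(0) + phi_2 gamma(1) + c_1
  (E2) gamma(2) = phi_1 gamma(1) + phi_2 gamma(0)
From (E1): gamma(1) = A gamma(0) + B with
  A = phi_1 / (1 - phi_2) = -0.178 / 1.276 = -0.139498,   B = c_1 / (1 - phi_2) = 0 / 1.276 = 0.
Insert (E2) into (E0): gamma(0) (1 - phi_2^2) = phi_1 (1 + phi_2) gamma(1) + c_0.
  phi_1 (1 + phi_2) = (-0.178)(0.724) = -0.128872,   1 - phi_2^2 = 0.923824.
Replace gamma(1) by A gamma(0) + B and collect gamma(0):
  gamma(0) [0.923824 - (-0.128872)(-0.139498)] = c_0 = 4
  gamma(0) * 0.905847 = 4
  gamma(0) = 4 / 0.905847 = 4.415759.
  gamma(1) = A gamma(0) = (-0.139498)(4.415759) = -0.615991.
  gamma(2) = phi_1 gamma(1) + phi_2 gamma(0) = (-0.178)(-0.615991) + (-0.276)(4.415759) = -1.109103.
Therefore gamma(2) = -1.1091 (to 4 decimal places).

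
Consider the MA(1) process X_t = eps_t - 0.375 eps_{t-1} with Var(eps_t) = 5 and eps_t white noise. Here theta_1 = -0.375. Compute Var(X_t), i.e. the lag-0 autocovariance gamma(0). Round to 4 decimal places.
\gamma(0) = 5.7031

For an MA(q) process X_t = eps_t + sum_i theta_i eps_{t-i} with
Var(eps_t) = sigma^2, the variance is
  gamma(0) = sigma^2 * (1 + sum_i theta_i^2).
  sum_i theta_i^2 = (-0.375)^2 = 0.140625.
  gamma(0) = 5 * (1 + 0.140625) = 5 * 1.140625 = 5.703125, which rounds to 5.7031.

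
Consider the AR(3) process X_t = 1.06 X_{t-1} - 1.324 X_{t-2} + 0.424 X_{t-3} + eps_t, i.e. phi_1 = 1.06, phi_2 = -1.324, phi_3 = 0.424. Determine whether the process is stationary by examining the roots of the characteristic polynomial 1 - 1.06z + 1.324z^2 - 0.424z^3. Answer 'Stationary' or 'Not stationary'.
\text{Not stationary}

The AR(p) characteristic polynomial is P(z) = 1 - 1.06z + 1.324z^2 - 0.424z^3.
Stationarity requires all roots to lie outside the unit circle, i.e. |z| > 1 for every root.
Degree 3: look for a simple real root z0 first, then factor out (1 - z/z0) and solve the remaining quadratic.
Testing z0 = 2.5: P(2.5) = 1 + (-1.06)(2.5) + (1.324)(2.5)^2 + (-0.424)(2.5)^3
  = 1 + (-2.65) + (8.275) + (-6.625) = 0.  So z_0 = 2.5 is a root, |z_0| = 2.5.
Divide out the factor (1 - 0.4 z) = (1 - z/z0) (since 1/z0 = 0.4):
  P(z) = (1 - 0.4 z)(1 + (-0.66) z + (1.06) z^2)
  [check: z-coef -0.66 - (0.4) = -1.06; z^2-coef 1.06 - (0.4)(-0.66) = 1.324; z^3-coef -(0.4)(1.06) = -0.424.]
Remaining roots from the quadratic factor 1 + (-0.66) z + (1.06) z^2:
  Set 1 + (-0.66) z + (1.06) z^2 = 0, i.e. a z^2 + b z + c = 0 with a = 1.06, b = -0.66, c = 1.
  Discriminant D = b^2 - 4ac = (-0.66)^2 - 4*(1.06)*1 = 0.4356 - (4.24) = -3.8044.
  D < 0, so the roots are the complex-conjugate pair z = (-b +/- i sqrt(-D)) / (2a) = 0.3113 +/- 0.92i.
  For a conjugate pair |z|^2 = z * conj(z) = (product of roots) = c/a = 1/(1.06) = 0.943396, so |z| = sqrt(0.943396) = 0.9713 for both roots.
Moduli of all roots: 2.5000, 0.9713, 0.9713.
All moduli strictly greater than 1? No.
Verdict: Not stationary.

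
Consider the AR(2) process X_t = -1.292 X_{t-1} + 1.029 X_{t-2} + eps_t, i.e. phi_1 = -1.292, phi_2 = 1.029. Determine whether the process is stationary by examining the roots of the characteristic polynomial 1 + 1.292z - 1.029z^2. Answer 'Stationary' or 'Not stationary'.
\text{Not stationary}

The AR(p) characteristic polynomial is P(z) = 1 + 1.292z - 1.029z^2.
Stationarity requires all roots to lie outside the unit circle, i.e. |z| > 1 for every root.
Set 1 + (1.292) z + (-1.029) z^2 = 0, i.e. a z^2 + b z + c = 0 with a = -1.029, b = 1.292, c = 1.
Discriminant D = b^2 - 4ac = (1.292)^2 - 4*(-1.029)*1 = 1.669264 - (-4.116) = 5.785264.
D >= 0, so the roots are real: z = (-b +/- sqrt(D)) / (2a) = (-1.292 +/- 2.405258) / (-2.058).
  z_1 = (-1.292 + 2.405258) / (-2.058) = -0.5409,   |z_1| = 0.5409.
  z_2 = (-1.292 - 2.405258) / (-2.058) = 1.7965,   |z_2| = 1.7965.
Moduli of all roots: 0.5409, 1.7965.
All moduli strictly greater than 1? No.
Verdict: Not stationary.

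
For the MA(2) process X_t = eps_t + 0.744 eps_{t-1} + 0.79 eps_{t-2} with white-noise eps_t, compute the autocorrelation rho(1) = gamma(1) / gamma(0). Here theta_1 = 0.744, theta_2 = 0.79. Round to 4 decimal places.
\rho(1) = 0.6116

For an MA(q) process with theta_0 = 1, the autocovariance is
  gamma(k) = sigma^2 * sum_{i=0..q-k} theta_i * theta_{i+k},
and rho(k) = gamma(k) / gamma(0). Sigma^2 cancels.
  numerator   = (1)*(0.744) + (0.744)*(0.79) = 1.33176.
  denominator = (1)^2 + (0.744)^2 + (0.79)^2 = 2.177636.
  rho(1) = 1.33176 / 2.177636 = 0.6116.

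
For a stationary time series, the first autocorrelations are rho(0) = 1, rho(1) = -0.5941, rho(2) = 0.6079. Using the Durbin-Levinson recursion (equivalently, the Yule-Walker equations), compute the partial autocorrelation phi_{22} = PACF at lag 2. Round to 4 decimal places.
\phi_{22} = 0.3940

The PACF at lag k is phi_{kk}, the last component of the solution
to the Yule-Walker system G_k phi = r_k where
  (G_k)_{ij} = rho(|i - j|), (r_k)_i = rho(i), i,j = 1..k.
Equivalently, Durbin-Levinson gives phi_{kk} iteratively:
  phi_{11} = rho(1)
  phi_{kk} = [rho(k) - sum_{j=1..k-1} phi_{k-1,j} rho(k-j)]
            / [1 - sum_{j=1..k-1} phi_{k-1,j} rho(j)],
  phi_{k,j} = phi_{k-1,j} - phi_{kk} phi_{k-1,k-j},  j = 1..k-1.
Step k = 1:
  phi_11 = rho(1) = -0.5941.
Step k = 2:
  phi_22 = [rho(2) - phi_11 rho(1)] / [1 - phi_11 rho(1)] = [0.6079 - (-0.5941)(-0.5941)] / [1 - (-0.5941)(-0.5941)]
         = 0.25494519 / 0.64704519 = 0.394.
Therefore phi_{22} = 0.3940.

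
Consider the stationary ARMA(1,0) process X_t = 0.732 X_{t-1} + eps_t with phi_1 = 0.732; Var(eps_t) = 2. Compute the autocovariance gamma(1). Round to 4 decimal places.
\gamma(1) = 3.1540

Multiply the model equation by X_{t-k} and take expectations. With theta_0 = psi_0 = 1 and psi_j the MA(infinity) weights, this gives
  gamma(k) - sum_i phi_i gamma(k-i) = c_k,
  c_k = sigma^2 * sum_{j=k..q} theta_j psi_{j-k}   (c_k = 0 for k > q),
using gamma(-m) = gamma(m).
Pure AR (q = 0): c_0 = sigma^2 = 2, c_k = 0 for k >= 1.
Equations for k = 0 and k = 1 (AR order 1):
  gamma(0) = phi_1 gamma(1) + c_0
  gamma(1) = phi_1 gamma(0) + c_1
Substituting the second into the first: gamma(0) (1 - phi_1^2) = c_0 + phi_1 c_1, so
  gamma(0) = c_0 / (1 - phi_1^2) = 2 / (1 - (0.732)^2) = 2 / 0.464176 = 4.30871.
  gamma(1) = phi_1 gamma(0) = (0.732)(4.30871) = 3.153976.
Therefore gamma(1) = 3.1540 (to 4 decimal places).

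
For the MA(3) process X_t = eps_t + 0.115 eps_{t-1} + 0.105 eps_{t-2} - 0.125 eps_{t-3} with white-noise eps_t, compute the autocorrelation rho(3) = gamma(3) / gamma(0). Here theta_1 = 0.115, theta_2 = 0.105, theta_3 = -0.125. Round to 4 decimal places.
\rho(3) = -0.1202

For an MA(q) process with theta_0 = 1, the autocovariance is
  gamma(k) = sigma^2 * sum_{i=0..q-k} theta_i * theta_{i+k},
and rho(k) = gamma(k) / gamma(0). Sigma^2 cancels.
  numerator   = (1)*(-0.125) = -0.125.
  denominator = (1)^2 + (0.115)^2 + (0.105)^2 + (-0.125)^2 = 1.039875.
  rho(3) = -0.125 / 1.039875 = -0.1202.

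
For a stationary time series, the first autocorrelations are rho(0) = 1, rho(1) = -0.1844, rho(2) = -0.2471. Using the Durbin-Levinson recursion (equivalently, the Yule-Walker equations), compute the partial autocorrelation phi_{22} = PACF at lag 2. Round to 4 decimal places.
\phi_{22} = -0.2910

The PACF at lag k is phi_{kk}, the last component of the solution
to the Yule-Walker system G_k phi = r_k where
  (G_k)_{ij} = rho(|i - j|), (r_k)_i = rho(i), i,j = 1..k.
Equivalently, Durbin-Levinson gives phi_{kk} iteratively:
  phi_{11} = rho(1)
  phi_{kk} = [rho(k) - sum_{j=1..k-1} phi_{k-1,j} rho(k-j)]
            / [1 - sum_{j=1..k-1} phi_{k-1,j} rho(j)],
  phi_{k,j} = phi_{k-1,j} - phi_{kk} phi_{k-1,k-j},  j = 1..k-1.
Step k = 1:
  phi_11 = rho(1) = -0.1844.
Step k = 2:
  phi_22 = [rho(2) - phi_11 rho(1)] / [1 - phi_11 rho(1)] = [-0.2471 - (-0.1844)(-0.1844)] / [1 - (-0.1844)(-0.1844)]
         = -0.28110336 / 0.96599664 = -0.291.
Therefore phi_{22} = -0.2910.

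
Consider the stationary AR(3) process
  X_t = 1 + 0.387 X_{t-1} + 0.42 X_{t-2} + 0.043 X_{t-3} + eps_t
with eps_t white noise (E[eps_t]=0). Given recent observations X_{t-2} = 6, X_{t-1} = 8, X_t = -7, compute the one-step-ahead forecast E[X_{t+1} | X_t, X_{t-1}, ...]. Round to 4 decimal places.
E[X_{t+1} \mid \mathcal F_t] = 1.9090

For an AR(p) model X_t = c + sum_i phi_i X_{t-i} + eps_t, the
one-step-ahead conditional mean is
  E[X_{t+1} | X_t, ...] = c + sum_i phi_i X_{t+1-i}.
Substitute known values:
  E[X_{t+1} | ...] = 1 + (0.387) * (-7) + (0.42) * (8) + (0.043) * (6)
                   = 1.9090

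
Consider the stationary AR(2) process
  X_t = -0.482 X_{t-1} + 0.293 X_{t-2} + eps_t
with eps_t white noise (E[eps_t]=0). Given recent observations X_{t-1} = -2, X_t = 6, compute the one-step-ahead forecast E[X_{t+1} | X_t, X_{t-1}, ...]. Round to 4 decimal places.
E[X_{t+1} \mid \mathcal F_t] = -3.4780

For an AR(p) model X_t = c + sum_i phi_i X_{t-i} + eps_t, the
one-step-ahead conditional mean is
  E[X_{t+1} | X_t, ...] = c + sum_i phi_i X_{t+1-i}.
Substitute known values:
  E[X_{t+1} | ...] = (-0.482) * (6) + (0.293) * (-2)
                   = -3.4780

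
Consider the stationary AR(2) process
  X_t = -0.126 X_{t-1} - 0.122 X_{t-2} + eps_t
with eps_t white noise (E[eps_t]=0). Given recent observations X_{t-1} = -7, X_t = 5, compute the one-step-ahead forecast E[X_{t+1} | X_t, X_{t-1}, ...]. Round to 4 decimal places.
E[X_{t+1} \mid \mathcal F_t] = 0.2240

For an AR(p) model X_t = c + sum_i phi_i X_{t-i} + eps_t, the
one-step-ahead conditional mean is
  E[X_{t+1} | X_t, ...] = c + sum_i phi_i X_{t+1-i}.
Substitute known values:
  E[X_{t+1} | ...] = (-0.126) * (5) + (-0.122) * (-7)
                   = 0.2240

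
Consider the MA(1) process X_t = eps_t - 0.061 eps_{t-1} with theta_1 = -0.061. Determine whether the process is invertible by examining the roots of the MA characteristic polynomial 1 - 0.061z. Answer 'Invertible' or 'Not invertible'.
\text{Invertible}

The MA(q) characteristic polynomial is P(z) = 1 - 0.061z.
Invertibility requires all roots to lie outside the unit circle, i.e. |z| > 1 for every root.
This is linear in z: 1 + (-0.061) z = 0  =>  z = -1/(-0.061) = 16.393443,  |z| = 16.393443.
Moduli of all roots: 16.3934.
All moduli strictly greater than 1? Yes.
Verdict: Invertible.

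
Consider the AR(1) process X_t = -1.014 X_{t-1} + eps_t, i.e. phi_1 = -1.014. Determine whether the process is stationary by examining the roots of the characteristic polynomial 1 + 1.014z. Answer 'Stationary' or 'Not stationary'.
\text{Not stationary}

The AR(p) characteristic polynomial is P(z) = 1 + 1.014z.
Stationarity requires all roots to lie outside the unit circle, i.e. |z| > 1 for every root.
This is linear in z: 1 + (1.014) z = 0  =>  z = -1/(1.014) = -0.986193,  |z| = 0.986193.
Moduli of all roots: 0.9862.
All moduli strictly greater than 1? No.
Verdict: Not stationary.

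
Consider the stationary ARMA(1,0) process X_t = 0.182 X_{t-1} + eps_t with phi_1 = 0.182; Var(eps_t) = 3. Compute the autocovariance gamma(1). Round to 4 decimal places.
\gamma(1) = 0.5647

Multiply the model equation by X_{t-k} and take expectations. With theta_0 = psi_0 = 1 and psi_j the MA(infinity) weights, this gives
  gamma(k) - sum_i phi_i gamma(k-i) = c_k,
  c_k = sigma^2 * sum_{j=k..q} theta_j psi_{j-k}   (c_k = 0 for k > q),
using gamma(-m) = gamma(m).
Pure AR (q = 0): c_0 = sigma^2 = 3, c_k = 0 for k >= 1.
Equations for k = 0 and k = 1 (AR order 1):
  gamma(0) = phi_1 gamma(1) + c_0
  gamma(1) = phi_1 gamma(0) + c_1
Substituting the second into the first: gamma(0) (1 - phi_1^2) = c_0 + phi_1 c_1, so
  gamma(0) = c_0 / (1 - phi_1^2) = 3 / (1 - (0.182)^2) = 3 / 0.966876 = 3.102776.
  gamma(1) = phi_1 gamma(0) = (0.182)(3.102776) = 0.564705.
Therefore gamma(1) = 0.5647 (to 4 decimal places).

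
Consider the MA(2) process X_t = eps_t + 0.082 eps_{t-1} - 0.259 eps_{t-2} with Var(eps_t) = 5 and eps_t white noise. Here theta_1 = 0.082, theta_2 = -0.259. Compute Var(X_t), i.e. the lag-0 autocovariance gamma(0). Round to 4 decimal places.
\gamma(0) = 5.3690

For an MA(q) process X_t = eps_t + sum_i theta_i eps_{t-i} with
Var(eps_t) = sigma^2, the variance is
  gamma(0) = sigma^2 * (1 + sum_i theta_i^2).
  sum_i theta_i^2 = (0.082)^2 + (-0.259)^2 = 0.006724 + 0.067081 = 0.073805.
  gamma(0) = 5 * (1 + 0.073805) = 5 * 1.073805 = 5.369025, which rounds to 5.3690.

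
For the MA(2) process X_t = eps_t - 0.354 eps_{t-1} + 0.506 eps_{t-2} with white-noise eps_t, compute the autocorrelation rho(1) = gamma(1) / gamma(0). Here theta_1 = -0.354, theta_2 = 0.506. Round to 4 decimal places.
\rho(1) = -0.3859

For an MA(q) process with theta_0 = 1, the autocovariance is
  gamma(k) = sigma^2 * sum_{i=0..q-k} theta_i * theta_{i+k},
and rho(k) = gamma(k) / gamma(0). Sigma^2 cancels.
  numerator   = (1)*(-0.354) + (-0.354)*(0.506) = -0.533124.
  denominator = (1)^2 + (-0.354)^2 + (0.506)^2 = 1.381352.
  rho(1) = -0.533124 / 1.381352 = -0.3859.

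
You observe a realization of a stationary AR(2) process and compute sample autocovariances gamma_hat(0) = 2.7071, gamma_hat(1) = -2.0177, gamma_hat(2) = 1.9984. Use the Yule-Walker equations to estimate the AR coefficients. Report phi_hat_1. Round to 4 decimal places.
\hat\phi_{1} = -0.4390

The Yule-Walker equations for an AR(p) process read, in matrix form,
  Gamma_p phi = r_p,   with   (Gamma_p)_{ij} = gamma(|i - j|),
                       (r_p)_i = gamma(i),   i,j = 1..p.
Substitute the sample gammas (Toeplitz matrix and right-hand side of size 2):
  Gamma_p = [[2.7071, -2.0177], [-2.0177, 2.7071]]
  r_p     = [-2.0177, 1.9984]
Written out:
  2.7071 phi_1 - 2.0177 phi_2 = -2.0177
  -2.0177 phi_1 + 2.7071 phi_2 = 1.9984
Solve by Cramer's rule:
  det = gamma(0)^2 - gamma(1)^2 = (2.7071)^2 - (-2.0177)^2 = 7.32839041 - 4.07111329 = 3.25727712
  phi_hat_1 = [gamma(1) gamma(0) - gamma(1) gamma(2)] / det = [(-2.0177)(2.7071) - (-2.0177)(1.9984)] / 3.25727712 = -1.42994399 / 3.25727712 = -0.439
  phi_hat_2 = [gamma(0) gamma(2) - gamma(1)^2] / det = [(2.7071)(1.9984) - (-2.0177)^2] / 3.25727712 = 1.33875535 / 3.25727712 = 0.411
So phi_hat = [-0.4390, 0.4110].
Therefore phi_hat_1 = -0.4390.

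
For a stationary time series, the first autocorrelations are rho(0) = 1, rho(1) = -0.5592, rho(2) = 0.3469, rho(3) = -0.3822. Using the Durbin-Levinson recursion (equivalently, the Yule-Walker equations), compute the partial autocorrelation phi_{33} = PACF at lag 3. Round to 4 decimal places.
\phi_{33} = -0.2480

The PACF at lag k is phi_{kk}, the last component of the solution
to the Yule-Walker system G_k phi = r_k where
  (G_k)_{ij} = rho(|i - j|), (r_k)_i = rho(i), i,j = 1..k.
Equivalently, Durbin-Levinson gives phi_{kk} iteratively:
  phi_{11} = rho(1)
  phi_{kk} = [rho(k) - sum_{j=1..k-1} phi_{k-1,j} rho(k-j)]
            / [1 - sum_{j=1..k-1} phi_{k-1,j} rho(j)],
  phi_{k,j} = phi_{k-1,j} - phi_{kk} phi_{k-1,k-j},  j = 1..k-1.
Step k = 1:
  phi_11 = rho(1) = -0.5592.
Step k = 2:
  phi_22 = [rho(2) - phi_11 rho(1)] / [1 - phi_11 rho(1)] = [0.3469 - (-0.5592)(-0.5592)] / [1 - (-0.5592)(-0.5592)]
         = 0.03419536 / 0.68729536 = 0.049754.
  Update: phi_21 = phi_11 - phi_22 phi_11 = -0.5592 - (0.049754)(-0.5592) = -0.531378.
Step k = 3:
  phi_33 = [rho(3) - phi_21 rho(2) - phi_22 rho(1)] / [1 - phi_21 rho(1) - phi_22 rho(2)]
    numerator   = -0.3822 - (-0.531378)(0.3469) - (0.049754)(-0.5592) = -0.17004286
    denominator = 1 - (-0.531378)(-0.5592) - (0.049754)(0.3469) = 0.68559402
  phi_33 = -0.17004286 / 0.68559402 = -0.248.
Therefore phi_{33} = -0.2480.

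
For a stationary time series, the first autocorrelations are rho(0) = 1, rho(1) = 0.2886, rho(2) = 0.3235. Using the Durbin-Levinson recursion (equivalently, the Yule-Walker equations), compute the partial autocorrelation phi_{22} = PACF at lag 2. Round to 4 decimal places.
\phi_{22} = 0.2620

The PACF at lag k is phi_{kk}, the last component of the solution
to the Yule-Walker system G_k phi = r_k where
  (G_k)_{ij} = rho(|i - j|), (r_k)_i = rho(i), i,j = 1..k.
Equivalently, Durbin-Levinson gives phi_{kk} iteratively:
  phi_{11} = rho(1)
  phi_{kk} = [rho(k) - sum_{j=1..k-1} phi_{k-1,j} rho(k-j)]
            / [1 - sum_{j=1..k-1} phi_{k-1,j} rho(j)],
  phi_{k,j} = phi_{k-1,j} - phi_{kk} phi_{k-1,k-j},  j = 1..k-1.
Step k = 1:
  phi_11 = rho(1) = 0.2886.
Step k = 2:
  phi_22 = [rho(2) - phi_11 rho(1)] / [1 - phi_11 rho(1)] = [0.3235 - (0.2886)(0.2886)] / [1 - (0.2886)(0.2886)]
         = 0.24021004 / 0.91671004 = 0.262.
Therefore phi_{22} = 0.2620.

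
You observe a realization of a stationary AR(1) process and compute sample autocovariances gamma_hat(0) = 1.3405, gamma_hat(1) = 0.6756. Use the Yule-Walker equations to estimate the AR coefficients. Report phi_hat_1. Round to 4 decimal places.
\hat\phi_{1} = 0.5040

The Yule-Walker equations for an AR(p) process read, in matrix form,
  Gamma_p phi = r_p,   with   (Gamma_p)_{ij} = gamma(|i - j|),
                       (r_p)_i = gamma(i),   i,j = 1..p.
Substitute the sample gammas (Toeplitz matrix and right-hand side of size 1):
  Gamma_p = [[1.3405]]
  r_p     = [0.6756]
With p = 1 this is the single equation gamma(0) phi_1 = gamma(1):
  phi_hat_1 = gamma(1) / gamma(0) = 0.6756 / 1.3405 = 0.5040.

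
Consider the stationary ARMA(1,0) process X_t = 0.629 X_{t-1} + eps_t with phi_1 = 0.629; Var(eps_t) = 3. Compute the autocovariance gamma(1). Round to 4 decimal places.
\gamma(1) = 3.1223

Multiply the model equation by X_{t-k} and take expectations. With theta_0 = psi_0 = 1 and psi_j the MA(infinity) weights, this gives
  gamma(k) - sum_i phi_i gamma(k-i) = c_k,
  c_k = sigma^2 * sum_{j=k..q} theta_j psi_{j-k}   (c_k = 0 for k > q),
using gamma(-m) = gamma(m).
Pure AR (q = 0): c_0 = sigma^2 = 3, c_k = 0 for k >= 1.
Equations for k = 0 and k = 1 (AR order 1):
  gamma(0) = phi_1 gamma(1) + c_0
  gamma(1) = phi_1 gamma(0) + c_1
Substituting the second into the first: gamma(0) (1 - phi_1^2) = c_0 + phi_1 c_1, so
  gamma(0) = c_0 / (1 - phi_1^2) = 3 / (1 - (0.629)^2) = 3 / 0.604359 = 4.963937.
  gamma(1) = phi_1 gamma(0) = (0.629)(4.963937) = 3.122316.
Therefore gamma(1) = 3.1223 (to 4 decimal places).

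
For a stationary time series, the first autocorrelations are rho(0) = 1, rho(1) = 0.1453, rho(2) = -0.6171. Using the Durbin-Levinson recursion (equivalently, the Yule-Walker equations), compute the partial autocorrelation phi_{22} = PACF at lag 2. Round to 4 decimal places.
\phi_{22} = -0.6520

The PACF at lag k is phi_{kk}, the last component of the solution
to the Yule-Walker system G_k phi = r_k where
  (G_k)_{ij} = rho(|i - j|), (r_k)_i = rho(i), i,j = 1..k.
Equivalently, Durbin-Levinson gives phi_{kk} iteratively:
  phi_{11} = rho(1)
  phi_{kk} = [rho(k) - sum_{j=1..k-1} phi_{k-1,j} rho(k-j)]
            / [1 - sum_{j=1..k-1} phi_{k-1,j} rho(j)],
  phi_{k,j} = phi_{k-1,j} - phi_{kk} phi_{k-1,k-j},  j = 1..k-1.
Step k = 1:
  phi_11 = rho(1) = 0.1453.
Step k = 2:
  phi_22 = [rho(2) - phi_11 rho(1)] / [1 - phi_11 rho(1)] = [-0.6171 - (0.1453)(0.1453)] / [1 - (0.1453)(0.1453)]
         = -0.63821209 / 0.97888791 = -0.652.
Therefore phi_{22} = -0.6520.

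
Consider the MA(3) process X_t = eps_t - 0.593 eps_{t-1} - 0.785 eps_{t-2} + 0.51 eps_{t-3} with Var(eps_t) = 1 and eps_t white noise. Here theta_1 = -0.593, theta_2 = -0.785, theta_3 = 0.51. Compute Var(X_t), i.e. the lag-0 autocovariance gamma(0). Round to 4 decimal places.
\gamma(0) = 2.2280

For an MA(q) process X_t = eps_t + sum_i theta_i eps_{t-i} with
Var(eps_t) = sigma^2, the variance is
  gamma(0) = sigma^2 * (1 + sum_i theta_i^2).
  sum_i theta_i^2 = (-0.593)^2 + (-0.785)^2 + (0.51)^2 = 0.351649 + 0.616225 + 0.2601 = 1.227974.
  gamma(0) = 1 * (1 + 1.227974) = 1 * 2.227974 = 2.227974, which rounds to 2.2280.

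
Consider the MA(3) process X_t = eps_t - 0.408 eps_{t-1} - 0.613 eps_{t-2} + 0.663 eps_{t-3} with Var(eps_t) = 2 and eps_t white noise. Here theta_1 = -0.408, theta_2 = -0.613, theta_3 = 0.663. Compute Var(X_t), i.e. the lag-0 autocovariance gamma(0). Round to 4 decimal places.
\gamma(0) = 3.9636

For an MA(q) process X_t = eps_t + sum_i theta_i eps_{t-i} with
Var(eps_t) = sigma^2, the variance is
  gamma(0) = sigma^2 * (1 + sum_i theta_i^2).
  sum_i theta_i^2 = (-0.408)^2 + (-0.613)^2 + (0.663)^2 = 0.166464 + 0.375769 + 0.439569 = 0.981802.
  gamma(0) = 2 * (1 + 0.981802) = 2 * 1.981802 = 3.963604, which rounds to 3.9636.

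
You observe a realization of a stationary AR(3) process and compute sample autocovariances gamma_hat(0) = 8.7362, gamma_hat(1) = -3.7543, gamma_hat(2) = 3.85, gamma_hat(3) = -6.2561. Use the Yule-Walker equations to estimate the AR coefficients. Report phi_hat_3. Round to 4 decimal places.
\hat\phi_{3} = -0.6140

The Yule-Walker equations for an AR(p) process read, in matrix form,
  Gamma_p phi = r_p,   with   (Gamma_p)_{ij} = gamma(|i - j|),
                       (r_p)_i = gamma(i),   i,j = 1..p.
Substitute the sample gammas (Toeplitz matrix and right-hand side of size 3):
  Gamma_p = [[8.7362, -3.7543, 3.85], [-3.7543, 8.7362, -3.7543], [3.85, -3.7543, 8.7362]]
  r_p     = [-3.7543, 3.85, -6.2561]
Written out (R1..R3):
  (R1) 8.7362 phi_1 - 3.7543 phi_2 + 3.85 phi_3 = -3.7543
  (R2) -3.7543 phi_1 + 8.7362 phi_2 - 3.7543 phi_3 = 3.85
  (R3) 3.85 phi_1 - 3.7543 phi_2 + 8.7362 phi_3 = -6.2561
Gaussian elimination:
  R2 <- R2 - (-3.7543/8.7362) R1 = R2 - (-0.429741) R1:  7.122825 phi_2 - 2.099799 phi_3 = 2.236625
  R3 <- R3 - (3.85/8.7362) R1 = R3 - (0.440695) R1:  -2.099799 phi_2 + 7.039524 phi_3 = -4.601599
  R3 <- R3 - (-2.099799/7.122825) R2 = R3 - (-0.294799) R2:  6.420506 phi_3 = -3.942245
Back-substitution:
  phi_hat_3 = -3.942245 / 6.420506 = -0.614008
  phi_hat_2 = (2.236625 - (-2.099799)(-0.614008)) / 7.122825 = 0.132999
  phi_hat_1 = (-3.7543 - (-3.7543)(0.132999) - (3.85)(-0.614008)) / 8.7362 = -0.101995
So phi_hat = [-0.1020, 0.1330, -0.6140].
Therefore phi_hat_3 = -0.6140.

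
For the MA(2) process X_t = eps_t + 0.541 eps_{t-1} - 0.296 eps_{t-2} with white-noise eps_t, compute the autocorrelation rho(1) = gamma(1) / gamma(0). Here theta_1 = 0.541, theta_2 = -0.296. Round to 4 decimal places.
\rho(1) = 0.2759

For an MA(q) process with theta_0 = 1, the autocovariance is
  gamma(k) = sigma^2 * sum_{i=0..q-k} theta_i * theta_{i+k},
and rho(k) = gamma(k) / gamma(0). Sigma^2 cancels.
  numerator   = (1)*(0.541) + (0.541)*(-0.296) = 0.380864.
  denominator = (1)^2 + (0.541)^2 + (-0.296)^2 = 1.380297.
  rho(1) = 0.380864 / 1.380297 = 0.2759.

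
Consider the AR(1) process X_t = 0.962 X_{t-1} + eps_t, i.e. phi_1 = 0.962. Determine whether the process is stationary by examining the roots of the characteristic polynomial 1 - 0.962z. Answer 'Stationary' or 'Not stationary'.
\text{Stationary}

The AR(p) characteristic polynomial is P(z) = 1 - 0.962z.
Stationarity requires all roots to lie outside the unit circle, i.e. |z| > 1 for every root.
This is linear in z: 1 + (-0.962) z = 0  =>  z = -1/(-0.962) = 1.039501,  |z| = 1.039501.
Moduli of all roots: 1.0395.
All moduli strictly greater than 1? Yes.
Verdict: Stationary.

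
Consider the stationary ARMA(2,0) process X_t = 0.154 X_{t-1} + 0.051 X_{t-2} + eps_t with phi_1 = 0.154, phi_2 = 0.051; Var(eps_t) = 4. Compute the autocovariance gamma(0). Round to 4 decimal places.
\gamma(0) = 4.1189

Multiply the model equation by X_{t-k} and take expectations. With theta_0 = psi_0 = 1 and psi_j the MA(infinity) weights, this gives
  gamma(k) - sum_i phi_i gamma(k-i) = c_k,
  c_k = sigma^2 * sum_{j=k..q} theta_j psi_{j-k}   (c_k = 0 for k > q),
using gamma(-m) = gamma(m).
Pure AR (q = 0): c_0 = sigma^2 = 4, c_k = 0 for k >= 1.
Equations for k = 0, 1, 2 (AR order 2, c_2 = 0):
  (E0) gamma(0) = phi_1 gamma(1) + phi_2 gamma(2) + c_0
  (E1) gamma(1) = phi_1 gamma(0) + phi_2 gamma(1) + c_1
  (E2) gamma(2) = phi_1 gamma(1) + phi_2 gamma(0)
From (E1): gamma(1) = A gamma(0) + B with
  A = phi_1 / (1 - phi_2) = 0.154 / 0.949 = 0.162276,   B = c_1 / (1 - phi_2) = 0 / 0.949 = 0.
Insert (E2) into (E0): gamma(0) (1 - phi_2^2) = phi_1 (1 + phi_2) gamma(1) + c_0.
  phi_1 (1 + phi_2) = (0.154)(1.051) = 0.161854,   1 - phi_2^2 = 0.997399.
Replace gamma(1) by A gamma(0) + B and collect gamma(0):
  gamma(0) [0.997399 - (0.161854)(0.162276)] = c_0 = 4
  gamma(0) * 0.971134 = 4
  gamma(0) = 4 / 0.971134 = 4.118896.
Therefore gamma(0) = 4.1189 (to 4 decimal places).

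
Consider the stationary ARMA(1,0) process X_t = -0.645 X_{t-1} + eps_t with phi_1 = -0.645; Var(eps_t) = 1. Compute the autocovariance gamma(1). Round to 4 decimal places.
\gamma(1) = -1.1045

Multiply the model equation by X_{t-k} and take expectations. With theta_0 = psi_0 = 1 and psi_j the MA(infinity) weights, this gives
  gamma(k) - sum_i phi_i gamma(k-i) = c_k,
  c_k = sigma^2 * sum_{j=k..q} theta_j psi_{j-k}   (c_k = 0 for k > q),
using gamma(-m) = gamma(m).
Pure AR (q = 0): c_0 = sigma^2 = 1, c_k = 0 for k >= 1.
Equations for k = 0 and k = 1 (AR order 1):
  gamma(0) = phi_1 gamma(1) + c_0
  gamma(1) = phi_1 gamma(0) + c_1
Substituting the second into the first: gamma(0) (1 - phi_1^2) = c_0 + phi_1 c_1, so
  gamma(0) = c_0 / (1 - phi_1^2) = 1 / (1 - (-0.645)^2) = 1 / 0.583975 = 1.712402.
  gamma(1) = phi_1 gamma(0) = (-0.645)(1.712402) = -1.104499.
Therefore gamma(1) = -1.1045 (to 4 decimal places).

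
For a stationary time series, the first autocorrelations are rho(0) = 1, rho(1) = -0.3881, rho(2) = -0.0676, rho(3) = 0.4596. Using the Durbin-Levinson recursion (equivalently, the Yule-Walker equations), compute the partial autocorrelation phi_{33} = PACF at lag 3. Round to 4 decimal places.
\phi_{33} = 0.4121

The PACF at lag k is phi_{kk}, the last component of the solution
to the Yule-Walker system G_k phi = r_k where
  (G_k)_{ij} = rho(|i - j|), (r_k)_i = rho(i), i,j = 1..k.
Equivalently, Durbin-Levinson gives phi_{kk} iteratively:
  phi_{11} = rho(1)
  phi_{kk} = [rho(k) - sum_{j=1..k-1} phi_{k-1,j} rho(k-j)]
            / [1 - sum_{j=1..k-1} phi_{k-1,j} rho(j)],
  phi_{k,j} = phi_{k-1,j} - phi_{kk} phi_{k-1,k-j},  j = 1..k-1.
Step k = 1:
  phi_11 = rho(1) = -0.3881.
Step k = 2:
  phi_22 = [rho(2) - phi_11 rho(1)] / [1 - phi_11 rho(1)] = [-0.0676 - (-0.3881)(-0.3881)] / [1 - (-0.3881)(-0.3881)]
         = -0.21822161 / 0.84937839 = -0.256919.
  Update: phi_21 = phi_11 - phi_22 phi_11 = -0.3881 - (-0.256919)(-0.3881) = -0.48781.
Step k = 3:
  phi_33 = [rho(3) - phi_21 rho(2) - phi_22 rho(1)] / [1 - phi_21 rho(1) - phi_22 rho(2)]
    numerator   = 0.4596 - (-0.48781)(-0.0676) - (-0.256919)(-0.3881) = 0.32691368
    denominator = 1 - (-0.48781)(-0.3881) - (-0.256919)(-0.0676) = 0.79331307
  phi_33 = 0.32691368 / 0.79331307 = 0.4121.
Therefore phi_{33} = 0.4121.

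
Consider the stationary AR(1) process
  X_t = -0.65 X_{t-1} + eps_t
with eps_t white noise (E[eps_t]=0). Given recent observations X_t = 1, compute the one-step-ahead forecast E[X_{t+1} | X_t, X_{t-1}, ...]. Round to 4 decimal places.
E[X_{t+1} \mid \mathcal F_t] = -0.6500

For an AR(p) model X_t = c + sum_i phi_i X_{t-i} + eps_t, the
one-step-ahead conditional mean is
  E[X_{t+1} | X_t, ...] = c + sum_i phi_i X_{t+1-i}.
Substitute known values:
  E[X_{t+1} | ...] = (-0.65) * (1)
                   = -0.6500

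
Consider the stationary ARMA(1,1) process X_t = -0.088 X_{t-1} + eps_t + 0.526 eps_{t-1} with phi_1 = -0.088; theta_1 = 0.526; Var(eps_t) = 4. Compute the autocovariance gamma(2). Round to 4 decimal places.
\gamma(2) = -0.1482

Multiply the model equation by X_{t-k} and take expectations. With theta_0 = psi_0 = 1 and psi_j the MA(infinity) weights, this gives
  gamma(k) - sum_i phi_i gamma(k-i) = c_k,
  c_k = sigma^2 * sum_{j=k..q} theta_j psi_{j-k}   (c_k = 0 for k > q),
using gamma(-m) = gamma(m).
psi-weights needed (psi_j = theta_j + sum_i phi_i psi_{j-i}):
  psi_1 = theta_1 + phi_1 = 0.526 + (-0.088) = 0.438
Right-hand sides:
  c_0 = sigma^2 (1 + theta_1 psi_1) = 4 * (1 + (0.526)(0.438)) = 4 * 1.230388 = 4.921552
  c_1 = sigma^2 theta_1 = 4 * (0.526) = 2.104
  c_2 = 0
Equations for k = 0 and k = 1 (AR order 1):
  gamma(0) = phi_1 gamma(1) + c_0
  gamma(1) = phi_1 gamma(0) + c_1
Substituting the second into the first: gamma(0) (1 - phi_1^2) = c_0 + phi_1 c_1, so
  gamma(0) = (c_0 + phi_1 c_1) / (1 - phi_1^2) = (4.921552 + (-0.088)(2.104)) / (1 - (-0.088)^2) = 4.7364 / 0.992256 = 4.773365.
  gamma(1) = phi_1 gamma(0) + c_1 = (-0.088)(4.773365) + (2.104) = 1.683944.
For k = 2 (> q): gamma(2) = phi_1 gamma(1) = (-0.088)(1.683944) = -0.148187.
Therefore gamma(2) = -0.1482 (to 4 decimal places).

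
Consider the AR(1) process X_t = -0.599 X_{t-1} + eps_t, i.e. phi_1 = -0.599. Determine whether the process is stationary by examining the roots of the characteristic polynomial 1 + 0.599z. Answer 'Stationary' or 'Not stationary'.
\text{Stationary}

The AR(p) characteristic polynomial is P(z) = 1 + 0.599z.
Stationarity requires all roots to lie outside the unit circle, i.e. |z| > 1 for every root.
This is linear in z: 1 + (0.599) z = 0  =>  z = -1/(0.599) = -1.669449,  |z| = 1.669449.
Moduli of all roots: 1.6694.
All moduli strictly greater than 1? Yes.
Verdict: Stationary.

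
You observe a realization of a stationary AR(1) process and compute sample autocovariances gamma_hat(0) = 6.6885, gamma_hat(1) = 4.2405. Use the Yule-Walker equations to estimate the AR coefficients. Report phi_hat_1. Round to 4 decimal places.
\hat\phi_{1} = 0.6340

The Yule-Walker equations for an AR(p) process read, in matrix form,
  Gamma_p phi = r_p,   with   (Gamma_p)_{ij} = gamma(|i - j|),
                       (r_p)_i = gamma(i),   i,j = 1..p.
Substitute the sample gammas (Toeplitz matrix and right-hand side of size 1):
  Gamma_p = [[6.6885]]
  r_p     = [4.2405]
With p = 1 this is the single equation gamma(0) phi_1 = gamma(1):
  phi_hat_1 = gamma(1) / gamma(0) = 4.2405 / 6.6885 = 0.6340.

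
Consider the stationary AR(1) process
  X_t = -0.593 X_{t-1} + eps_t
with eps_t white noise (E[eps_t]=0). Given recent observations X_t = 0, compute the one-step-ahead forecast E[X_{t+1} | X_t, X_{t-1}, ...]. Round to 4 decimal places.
E[X_{t+1} \mid \mathcal F_t] = 0.0000

For an AR(p) model X_t = c + sum_i phi_i X_{t-i} + eps_t, the
one-step-ahead conditional mean is
  E[X_{t+1} | X_t, ...] = c + sum_i phi_i X_{t+1-i}.
Substitute known values:
  E[X_{t+1} | ...] = (-0.593) * (0)
                   = 0.0000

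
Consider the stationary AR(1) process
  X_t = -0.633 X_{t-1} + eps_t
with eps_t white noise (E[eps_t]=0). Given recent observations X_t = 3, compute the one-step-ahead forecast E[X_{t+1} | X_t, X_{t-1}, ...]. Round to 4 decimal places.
E[X_{t+1} \mid \mathcal F_t] = -1.8990

For an AR(p) model X_t = c + sum_i phi_i X_{t-i} + eps_t, the
one-step-ahead conditional mean is
  E[X_{t+1} | X_t, ...] = c + sum_i phi_i X_{t+1-i}.
Substitute known values:
  E[X_{t+1} | ...] = (-0.633) * (3)
                   = -1.8990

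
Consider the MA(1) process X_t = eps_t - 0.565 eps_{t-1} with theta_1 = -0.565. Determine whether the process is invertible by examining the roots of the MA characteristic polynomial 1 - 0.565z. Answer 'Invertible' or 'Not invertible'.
\text{Invertible}

The MA(q) characteristic polynomial is P(z) = 1 - 0.565z.
Invertibility requires all roots to lie outside the unit circle, i.e. |z| > 1 for every root.
This is linear in z: 1 + (-0.565) z = 0  =>  z = -1/(-0.565) = 1.769912,  |z| = 1.769912.
Moduli of all roots: 1.7699.
All moduli strictly greater than 1? Yes.
Verdict: Invertible.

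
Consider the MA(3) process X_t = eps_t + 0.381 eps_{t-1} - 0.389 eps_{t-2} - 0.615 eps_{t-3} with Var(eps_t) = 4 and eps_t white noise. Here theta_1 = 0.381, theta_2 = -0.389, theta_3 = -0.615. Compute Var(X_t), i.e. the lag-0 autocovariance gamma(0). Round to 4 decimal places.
\gamma(0) = 6.6988

For an MA(q) process X_t = eps_t + sum_i theta_i eps_{t-i} with
Var(eps_t) = sigma^2, the variance is
  gamma(0) = sigma^2 * (1 + sum_i theta_i^2).
  sum_i theta_i^2 = (0.381)^2 + (-0.389)^2 + (-0.615)^2 = 0.145161 + 0.151321 + 0.378225 = 0.674707.
  gamma(0) = 4 * (1 + 0.674707) = 4 * 1.674707 = 6.698828, which rounds to 6.6988.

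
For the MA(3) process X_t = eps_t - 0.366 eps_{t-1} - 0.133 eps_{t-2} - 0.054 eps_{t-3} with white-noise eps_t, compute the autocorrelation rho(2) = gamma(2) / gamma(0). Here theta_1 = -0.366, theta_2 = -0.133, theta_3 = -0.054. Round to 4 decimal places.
\rho(2) = -0.0981

For an MA(q) process with theta_0 = 1, the autocovariance is
  gamma(k) = sigma^2 * sum_{i=0..q-k} theta_i * theta_{i+k},
and rho(k) = gamma(k) / gamma(0). Sigma^2 cancels.
  numerator   = (1)*(-0.133) + (-0.366)*(-0.054) = -0.113236.
  denominator = (1)^2 + (-0.366)^2 + (-0.133)^2 + (-0.054)^2 = 1.154561.
  rho(2) = -0.113236 / 1.154561 = -0.0981.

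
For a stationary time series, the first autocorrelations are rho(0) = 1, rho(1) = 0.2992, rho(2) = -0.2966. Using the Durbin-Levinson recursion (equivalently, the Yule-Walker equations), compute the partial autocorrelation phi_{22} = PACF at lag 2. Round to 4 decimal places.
\phi_{22} = -0.4241

The PACF at lag k is phi_{kk}, the last component of the solution
to the Yule-Walker system G_k phi = r_k where
  (G_k)_{ij} = rho(|i - j|), (r_k)_i = rho(i), i,j = 1..k.
Equivalently, Durbin-Levinson gives phi_{kk} iteratively:
  phi_{11} = rho(1)
  phi_{kk} = [rho(k) - sum_{j=1..k-1} phi_{k-1,j} rho(k-j)]
            / [1 - sum_{j=1..k-1} phi_{k-1,j} rho(j)],
  phi_{k,j} = phi_{k-1,j} - phi_{kk} phi_{k-1,k-j},  j = 1..k-1.
Step k = 1:
  phi_11 = rho(1) = 0.2992.
Step k = 2:
  phi_22 = [rho(2) - phi_11 rho(1)] / [1 - phi_11 rho(1)] = [-0.2966 - (0.2992)(0.2992)] / [1 - (0.2992)(0.2992)]
         = -0.38612064 / 0.91047936 = -0.4241.
Therefore phi_{22} = -0.4241.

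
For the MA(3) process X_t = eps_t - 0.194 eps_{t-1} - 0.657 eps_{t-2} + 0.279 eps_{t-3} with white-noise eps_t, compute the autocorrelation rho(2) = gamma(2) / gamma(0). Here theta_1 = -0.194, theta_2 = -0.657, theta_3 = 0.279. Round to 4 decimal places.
\rho(2) = -0.4596

For an MA(q) process with theta_0 = 1, the autocovariance is
  gamma(k) = sigma^2 * sum_{i=0..q-k} theta_i * theta_{i+k},
and rho(k) = gamma(k) / gamma(0). Sigma^2 cancels.
  numerator   = (1)*(-0.657) + (-0.194)*(0.279) = -0.711126.
  denominator = (1)^2 + (-0.194)^2 + (-0.657)^2 + (0.279)^2 = 1.547126.
  rho(2) = -0.711126 / 1.547126 = -0.4596.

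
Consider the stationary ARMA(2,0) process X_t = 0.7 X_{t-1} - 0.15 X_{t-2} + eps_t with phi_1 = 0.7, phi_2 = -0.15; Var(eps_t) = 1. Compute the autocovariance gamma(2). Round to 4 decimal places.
\gamma(2) = 0.4487

Multiply the model equation by X_{t-k} and take expectations. With theta_0 = psi_0 = 1 and psi_j the MA(infinity) weights, this gives
  gamma(k) - sum_i phi_i gamma(k-i) = c_k,
  c_k = sigma^2 * sum_{j=k..q} theta_j psi_{j-k}   (c_k = 0 for k > q),
using gamma(-m) = gamma(m).
Pure AR (q = 0): c_0 = sigma^2 = 1, c_k = 0 for k >= 1.
Equations for k = 0, 1, 2 (AR order 2, c_2 = 0):
  (E0) gamma(0) = phi_1 gamma(1) + phi_2 gamma(2) + c_0
  (E1) gamma(1) = phi_1 gamma(0) + phi_2 gamma(1) + c_1
  (E2) gamma(2) = phi_1 gamma(1) + phi_2 gamma(0)
From (E1): gamma(1) = A gamma(0) + B with
  A = phi_1 / (1 - phi_2) = 0.7 / 1.15 = 0.608696,   B = c_1 / (1 - phi_2) = 0 / 1.15 = 0.
Insert (E2) into (E0): gamma(0) (1 - phi_2^2) = phi_1 (1 + phi_2) gamma(1) + c_0.
  phi_1 (1 + phi_2) = (0.7)(0.85) = 0.595,   1 - phi_2^2 = 0.9775.
Replace gamma(1) by A gamma(0) + B and collect gamma(0):
  gamma(0) [0.9775 - (0.595)(0.608696)] = c_0 = 1
  gamma(0) * 0.615326 = 1
  gamma(0) = 1 / 0.615326 = 1.625155.
  gamma(1) = A gamma(0) = (0.608696)(1.625155) = 0.989225.
  gamma(2) = phi_1 gamma(1) + phi_2 gamma(0) = (0.7)(0.989225) + (-0.15)(1.625155) = 0.448684.
Therefore gamma(2) = 0.4487 (to 4 decimal places).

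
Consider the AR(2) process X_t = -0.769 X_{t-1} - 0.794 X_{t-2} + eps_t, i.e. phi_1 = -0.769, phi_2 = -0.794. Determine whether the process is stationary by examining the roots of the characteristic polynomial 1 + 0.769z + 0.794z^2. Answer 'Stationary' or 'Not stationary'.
\text{Stationary}

The AR(p) characteristic polynomial is P(z) = 1 + 0.769z + 0.794z^2.
Stationarity requires all roots to lie outside the unit circle, i.e. |z| > 1 for every root.
Set 1 + (0.769) z + (0.794) z^2 = 0, i.e. a z^2 + b z + c = 0 with a = 0.794, b = 0.769, c = 1.
Discriminant D = b^2 - 4ac = (0.769)^2 - 4*(0.794)*1 = 0.591361 - (3.176) = -2.584639.
D < 0, so the roots are the complex-conjugate pair z = (-b +/- i sqrt(-D)) / (2a) = -0.4843 +/- 1.0124i.
For a conjugate pair |z|^2 = z * conj(z) = (product of roots) = c/a = 1/(0.794) = 1.259446, so |z| = sqrt(1.259446) = 1.1223 for both roots.
Moduli of all roots: 1.1223, 1.1223.
All moduli strictly greater than 1? Yes.
Verdict: Stationary.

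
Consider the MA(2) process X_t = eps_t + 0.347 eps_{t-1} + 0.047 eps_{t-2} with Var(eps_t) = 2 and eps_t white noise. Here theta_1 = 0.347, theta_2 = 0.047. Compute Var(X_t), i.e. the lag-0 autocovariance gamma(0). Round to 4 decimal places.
\gamma(0) = 2.2452

For an MA(q) process X_t = eps_t + sum_i theta_i eps_{t-i} with
Var(eps_t) = sigma^2, the variance is
  gamma(0) = sigma^2 * (1 + sum_i theta_i^2).
  sum_i theta_i^2 = (0.347)^2 + (0.047)^2 = 0.120409 + 0.002209 = 0.122618.
  gamma(0) = 2 * (1 + 0.122618) = 2 * 1.122618 = 2.245236, which rounds to 2.2452.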